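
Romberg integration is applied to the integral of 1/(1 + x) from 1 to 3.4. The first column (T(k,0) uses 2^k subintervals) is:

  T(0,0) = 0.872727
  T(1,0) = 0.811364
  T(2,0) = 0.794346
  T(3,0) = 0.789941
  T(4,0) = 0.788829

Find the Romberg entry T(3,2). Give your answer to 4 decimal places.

0.7885

Richardson extrapolation on the trapezoidal column (denominator 4−1=3):
T(2,1) = 0.794346 + (0.794346 − 0.811364)/3 = 0.788673
T(3,1) = 0.789941 + (0.789941 − 0.794346)/3 = 0.788473
T(3,2) = (16·0.788473 − 0.788673) / 15 = 0.788460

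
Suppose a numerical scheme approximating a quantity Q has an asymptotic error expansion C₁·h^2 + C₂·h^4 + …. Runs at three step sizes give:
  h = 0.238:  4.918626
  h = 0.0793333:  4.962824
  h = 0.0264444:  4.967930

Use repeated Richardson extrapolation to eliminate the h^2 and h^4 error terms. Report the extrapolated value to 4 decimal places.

4.9686

First eliminate the h^2 term (factor 3^2 = 9):
  B₁ = (9·4.962824 − 4.918626)/8 = 4.968349
  B₂ = (9·4.967930 − 4.962824)/8 = 4.968568
Then eliminate the h^4 term (factor 3^4 = 81):
  (81·4.968568 − 4.968349)/80 = 4.968571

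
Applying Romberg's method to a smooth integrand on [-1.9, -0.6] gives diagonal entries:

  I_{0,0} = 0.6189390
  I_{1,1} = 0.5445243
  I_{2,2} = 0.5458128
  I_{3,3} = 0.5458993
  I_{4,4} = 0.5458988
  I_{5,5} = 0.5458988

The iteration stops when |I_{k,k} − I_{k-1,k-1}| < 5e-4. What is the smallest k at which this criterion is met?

k = 3

|I_{1,1} − I_{0,0}| = 0.0744147 ≥ 5e-4
|I_{2,2} − I_{1,1}| = 0.0012885 ≥ 5e-4
|I_{3,3} − I_{2,2}| = 0.0000865 < 5e-4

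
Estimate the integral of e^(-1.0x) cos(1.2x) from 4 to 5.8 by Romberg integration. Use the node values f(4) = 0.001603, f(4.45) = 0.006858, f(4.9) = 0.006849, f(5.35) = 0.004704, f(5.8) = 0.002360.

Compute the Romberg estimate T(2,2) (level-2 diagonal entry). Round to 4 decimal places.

0.0096

T(0,0) (trapezoid, 1 panel, h=1.8000): 0.003567
T(1,0) (trapezoid, 2 panels, h=0.9000): 0.007947
T(2,0) (trapezoid, 4 panels, h=0.4500): 0.009177
T(1,1) = 0.007947 + (0.007947 − 0.003567)/3 = 0.009407
T(2,1) = 0.009177 + (0.009177 − 0.007947)/3 = 0.009587
T(2,2) = 0.009587 + (0.009587 − 0.009407)/15 = 0.009599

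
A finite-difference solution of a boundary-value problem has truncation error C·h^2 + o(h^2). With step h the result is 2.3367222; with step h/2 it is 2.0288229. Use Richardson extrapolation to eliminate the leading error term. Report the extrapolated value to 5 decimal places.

The leading error scales as h^2; refining by a factor of 2 reduces it by 2^2 = 4.
Extrapolated value = (4·A(h/2) − A(h)) / (4 − 1)
= (4·2.0288229 − 2.3367222) / 3
= 5.7785694 / 3 = 1.9261898

1.92619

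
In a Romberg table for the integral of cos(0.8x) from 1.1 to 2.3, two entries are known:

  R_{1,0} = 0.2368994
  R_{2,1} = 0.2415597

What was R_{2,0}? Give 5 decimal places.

From R_{2,1} = (4·R_{2,0} − R_{1,0})/3, solve for R_{2,0}:
4·R_{2,0} = 3·0.2415597 + 0.2368994 = 0.9615785
R_{2,0} = 0.2403946

0.24039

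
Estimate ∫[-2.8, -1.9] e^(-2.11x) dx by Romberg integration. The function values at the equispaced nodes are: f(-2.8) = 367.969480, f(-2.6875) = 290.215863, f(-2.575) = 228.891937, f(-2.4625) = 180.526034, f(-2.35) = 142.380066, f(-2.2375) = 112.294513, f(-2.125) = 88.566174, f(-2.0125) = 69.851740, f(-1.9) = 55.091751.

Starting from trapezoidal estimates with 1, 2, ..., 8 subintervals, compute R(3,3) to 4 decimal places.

R(0,0) (trapezoid, 1 panel, h=0.9000): 190.377554
R(1,0) (trapezoid, 2 panels, h=0.4500): 159.259807
R(2,0) (trapezoid, 4 panels, h=0.2250): 151.057978
R(3,0) (trapezoid, 8 panels, h=0.1125): 148.978906
R(1,1) = 159.259807 + (159.259807 − 190.377554)/3 = 148.887225
R(2,1) = 151.057978 + (151.057978 − 159.259807)/3 = 148.324035
R(3,1) = 148.978906 + (148.978906 − 151.057978)/3 = 148.285882
R(2,2) = 148.324035 + (148.324035 − 148.887225)/15 = 148.286489
R(3,2) = 148.285882 + (148.285882 − 148.324035)/15 = 148.283338
R(3,3) = 148.283338 + (148.283338 − 148.286489)/63 = 148.283288

148.2833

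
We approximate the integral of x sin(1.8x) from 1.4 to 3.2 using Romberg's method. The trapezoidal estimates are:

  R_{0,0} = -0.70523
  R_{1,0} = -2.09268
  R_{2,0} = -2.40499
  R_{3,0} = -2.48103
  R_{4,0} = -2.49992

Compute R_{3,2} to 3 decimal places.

Richardson extrapolation on the trapezoidal column (denominator 4−1=3):
R_{2,1} = -2.40499 + (-2.40499 − (-2.09268))/3 = -2.50909
R_{3,1} = (4·(-2.48103) − (-2.40499)) / 3 = -2.50638
R_{3,2} = (16·(-2.50638) − (-2.50909)) / 15 = -2.50620

-2.506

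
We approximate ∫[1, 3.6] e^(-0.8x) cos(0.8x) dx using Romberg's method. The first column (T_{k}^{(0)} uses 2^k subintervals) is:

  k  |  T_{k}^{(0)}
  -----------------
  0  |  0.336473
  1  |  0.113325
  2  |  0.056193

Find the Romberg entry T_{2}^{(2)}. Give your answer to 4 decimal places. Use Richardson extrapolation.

0.0370

T_{1}^{(1)} = (4·0.113325 − 0.336473) / 3 = 0.038942
T_{2}^{(1)} = (4·0.056193 − 0.113325) / 3 = 0.037149
T_{2}^{(2)} = (16·0.037149 − 0.038942) / 15 = 0.037029
(Column j=1 coincides with Simpson's rule on the same nodes.)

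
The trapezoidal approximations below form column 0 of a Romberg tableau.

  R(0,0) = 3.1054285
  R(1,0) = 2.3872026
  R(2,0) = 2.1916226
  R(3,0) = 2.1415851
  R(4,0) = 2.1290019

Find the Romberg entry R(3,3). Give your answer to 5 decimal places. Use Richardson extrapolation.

Richardson extrapolation on the trapezoidal column (denominator 4−1=3):
R(1,1) = 2.3872026 + (2.3872026 − 3.1054285)/3 = 2.1477940
R(2,1) = (4·2.1916226 − 2.3872026) / 3 = 2.1264293
R(3,1) = 2.1415851 + (2.1415851 − 2.1916226)/3 = 2.1249059
R(2,2) = (16·2.1264293 − 2.1477940) / 15 = 2.1250050
R(3,2) = 2.1249059 + (2.1249059 − 2.1264293)/15 = 2.1248043
R(3,3) = 2.1248043 + (2.1248043 − 2.1250050)/63 = 2.1248011
(Column j=1 coincides with Simpson's rule on the same nodes.)

2.12480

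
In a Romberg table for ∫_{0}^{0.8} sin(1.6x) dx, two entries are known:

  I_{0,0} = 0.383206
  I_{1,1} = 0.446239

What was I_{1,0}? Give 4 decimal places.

From I_{1,1} = (4·I_{1,0} − I_{0,0})/3, solve for I_{1,0}:
4·I_{1,0} = 3·0.446239 + 0.383206 = 1.721923
I_{1,0} = 0.430481

0.4305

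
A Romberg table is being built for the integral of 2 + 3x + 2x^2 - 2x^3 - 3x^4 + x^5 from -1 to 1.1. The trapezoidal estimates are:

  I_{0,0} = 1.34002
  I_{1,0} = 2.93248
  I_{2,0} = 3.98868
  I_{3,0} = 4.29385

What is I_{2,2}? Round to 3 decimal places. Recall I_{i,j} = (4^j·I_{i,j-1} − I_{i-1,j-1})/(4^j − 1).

Richardson extrapolation on the trapezoidal column (denominator 4−1=3):
I_{1,1} = 2.93248 + (2.93248 − 1.34002)/3 = 3.46330
I_{2,1} = 3.98868 + (3.98868 − 2.93248)/3 = 4.34075
I_{2,2} = 4.34075 + (4.34075 − 3.46330)/15 = 4.39925
(Column j=1 coincides with Simpson's rule on the same nodes.)

4.399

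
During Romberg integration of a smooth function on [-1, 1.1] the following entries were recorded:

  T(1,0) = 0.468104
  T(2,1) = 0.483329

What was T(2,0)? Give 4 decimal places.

0.4795

From T(2,1) = (4·T(2,0) − T(1,0))/3, solve for T(2,0):
4·T(2,0) = 3·0.483329 + 0.468104 = 1.918091
T(2,0) = 0.479523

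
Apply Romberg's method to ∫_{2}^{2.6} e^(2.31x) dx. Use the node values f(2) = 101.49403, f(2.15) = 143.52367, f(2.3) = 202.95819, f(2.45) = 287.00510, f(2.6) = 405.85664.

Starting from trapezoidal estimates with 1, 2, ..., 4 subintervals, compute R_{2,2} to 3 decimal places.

131.759

R_{0,0} (trapezoid, 1 panel, h=0.6000): 152.20520
R_{1,0} (trapezoid, 2 panels, h=0.3000): 136.99006
R_{2,0} (trapezoid, 4 panels, h=0.1500): 133.07434
R_{1,1} = 136.99006 + (136.99006 − 152.20520)/3 = 131.91835
R_{2,1} = 133.07434 + (133.07434 − 136.99006)/3 = 131.76910
R_{2,2} = 131.76910 + (131.76910 − 131.91835)/15 = 131.75915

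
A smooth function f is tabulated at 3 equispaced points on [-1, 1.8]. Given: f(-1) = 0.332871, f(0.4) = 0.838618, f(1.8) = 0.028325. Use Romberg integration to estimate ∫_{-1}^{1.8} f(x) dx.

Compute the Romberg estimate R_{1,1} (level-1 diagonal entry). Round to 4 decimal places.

1.7340

R_{0,0} (trapezoid, 1 panel, h=2.8000): 0.505674
R_{1,0} (trapezoid, 2 panels, h=1.4000): 1.426902
R_{1,1} = 1.426902 + (1.426902 − 0.505674)/3 = 1.733978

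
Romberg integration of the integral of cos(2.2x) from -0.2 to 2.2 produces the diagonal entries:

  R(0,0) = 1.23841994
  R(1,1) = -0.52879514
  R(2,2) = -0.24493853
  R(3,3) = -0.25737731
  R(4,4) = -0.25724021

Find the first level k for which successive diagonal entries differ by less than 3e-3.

k = 4

|R(1,1) − R(0,0)| = 1.76721508 ≥ 3e-3
|R(2,2) − R(1,1)| = 0.28385661 ≥ 3e-3
|R(3,3) − R(2,2)| = 0.01243878 ≥ 3e-3
|R(4,4) − R(3,3)| = 0.00013710 < 3e-3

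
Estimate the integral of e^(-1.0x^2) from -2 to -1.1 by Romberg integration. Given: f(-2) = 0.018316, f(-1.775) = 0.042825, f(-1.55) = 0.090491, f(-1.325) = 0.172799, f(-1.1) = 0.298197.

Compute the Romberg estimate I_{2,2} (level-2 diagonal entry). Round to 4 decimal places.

0.1020

I_{0,0} (trapezoid, 1 panel, h=0.9000): 0.142431
I_{1,0} (trapezoid, 2 panels, h=0.4500): 0.111936
I_{2,0} (trapezoid, 4 panels, h=0.2250): 0.104484
I_{1,1} = 0.111936 + (0.111936 − 0.142431)/3 = 0.101771
I_{2,1} = 0.104484 + (0.104484 − 0.111936)/3 = 0.102000
I_{2,2} = 0.102000 + (0.102000 − 0.101771)/15 = 0.102015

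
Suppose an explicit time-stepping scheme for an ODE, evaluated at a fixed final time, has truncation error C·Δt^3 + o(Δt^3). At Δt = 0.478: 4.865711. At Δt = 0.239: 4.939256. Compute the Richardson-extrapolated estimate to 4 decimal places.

Extrapolated value = (8·A(Δt/2) − A(Δt)) / (8 − 1)
= (8·4.939256 − 4.865711) / 7
= 34.648337 / 7 = 4.949762

4.9498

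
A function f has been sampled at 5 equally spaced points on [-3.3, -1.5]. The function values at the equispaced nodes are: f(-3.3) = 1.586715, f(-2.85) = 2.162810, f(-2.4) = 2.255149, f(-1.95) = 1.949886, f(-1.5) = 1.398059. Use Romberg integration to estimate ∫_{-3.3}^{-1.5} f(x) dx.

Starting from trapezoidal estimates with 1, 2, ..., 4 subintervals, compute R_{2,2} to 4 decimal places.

3.5912

R_{0,0} (trapezoid, 1 panel, h=1.8000): 2.686297
R_{1,0} (trapezoid, 2 panels, h=0.9000): 3.372782
R_{2,0} (trapezoid, 4 panels, h=0.4500): 3.537104
R_{1,1} = 3.372782 + (3.372782 − 2.686297)/3 = 3.601610
R_{2,1} = 3.537104 + (3.537104 − 3.372782)/3 = 3.591878
R_{2,2} = 3.591878 + (3.591878 − 3.601610)/15 = 3.591229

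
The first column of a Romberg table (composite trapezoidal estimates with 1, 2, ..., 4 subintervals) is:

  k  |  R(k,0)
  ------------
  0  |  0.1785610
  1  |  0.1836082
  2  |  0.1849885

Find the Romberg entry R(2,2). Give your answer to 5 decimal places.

0.18546

R(1,1) = 0.1836082 + (0.1836082 − 0.1785610)/3 = 0.1852906
R(2,1) = (4·0.1849885 − 0.1836082) / 3 = 0.1854486
R(2,2) = 0.1854486 + (0.1854486 − 0.1852906)/15 = 0.1854591
(Column j=1 coincides with Simpson's rule on the same nodes.)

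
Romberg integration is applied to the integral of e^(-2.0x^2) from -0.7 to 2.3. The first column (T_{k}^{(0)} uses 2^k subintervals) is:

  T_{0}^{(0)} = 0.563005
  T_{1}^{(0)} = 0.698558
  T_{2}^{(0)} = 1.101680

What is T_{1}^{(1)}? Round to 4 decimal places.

Richardson extrapolation on the trapezoidal column (denominator 4−1=3):
T_{1}^{(1)} = 0.698558 + (0.698558 − 0.563005)/3 = 0.743742
(Column j=1 coincides with Simpson's rule on the same nodes.)

0.7437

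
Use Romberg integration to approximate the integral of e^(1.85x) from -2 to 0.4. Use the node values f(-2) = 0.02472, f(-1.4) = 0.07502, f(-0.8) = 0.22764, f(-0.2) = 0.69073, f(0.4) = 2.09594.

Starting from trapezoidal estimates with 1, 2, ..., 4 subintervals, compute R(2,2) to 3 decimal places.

1.122

R(0,0) (trapezoid, 1 panel, h=2.4000): 2.54479
R(1,0) (trapezoid, 2 panels, h=1.2000): 1.54556
R(2,0) (trapezoid, 4 panels, h=0.6000): 1.23223
R(1,1) = 1.54556 + (1.54556 − 2.54479)/3 = 1.21248
R(2,1) = 1.23223 + (1.23223 − 1.54556)/3 = 1.12779
R(2,2) = 1.12779 + (1.12779 − 1.21248)/15 = 1.12214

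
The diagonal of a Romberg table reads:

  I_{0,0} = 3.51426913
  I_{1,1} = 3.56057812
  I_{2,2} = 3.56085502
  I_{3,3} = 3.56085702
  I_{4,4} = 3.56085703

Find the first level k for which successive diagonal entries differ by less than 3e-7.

|I_{1,1} − I_{0,0}| = 0.04630899 ≥ 3e-7
|I_{2,2} − I_{1,1}| = 0.00027690 ≥ 3e-7
|I_{3,3} − I_{2,2}| = 0.00000200 ≥ 3e-7
|I_{4,4} − I_{3,3}| = 0.00000001 < 3e-7

k = 4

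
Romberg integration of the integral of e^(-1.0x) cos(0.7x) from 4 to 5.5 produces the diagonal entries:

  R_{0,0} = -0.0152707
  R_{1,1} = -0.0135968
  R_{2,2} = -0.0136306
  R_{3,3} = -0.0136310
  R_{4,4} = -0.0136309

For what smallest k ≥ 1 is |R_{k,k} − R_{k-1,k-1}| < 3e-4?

|R_{1,1} − R_{0,0}| = 0.0016739 ≥ 3e-4
|R_{2,2} − R_{1,1}| = 0.0000338 < 3e-4

k = 2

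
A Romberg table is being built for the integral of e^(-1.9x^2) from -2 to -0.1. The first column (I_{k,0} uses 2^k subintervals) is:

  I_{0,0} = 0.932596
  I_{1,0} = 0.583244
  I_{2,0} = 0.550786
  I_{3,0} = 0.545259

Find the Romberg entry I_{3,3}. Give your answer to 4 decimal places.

0.5436

Richardson extrapolation on the trapezoidal column (denominator 4−1=3):
I_{1,1} = (4·0.583244 − 0.932596) / 3 = 0.466793
I_{2,1} = 0.550786 + (0.550786 − 0.583244)/3 = 0.539967
I_{3,1} = 0.545259 + (0.545259 − 0.550786)/3 = 0.543417
I_{2,2} = (16·0.539967 − 0.466793) / 15 = 0.544845
I_{3,2} = 0.543417 + (0.543417 − 0.539967)/15 = 0.543647
I_{3,3} = 0.543647 + (0.543647 − 0.544845)/63 = 0.543628
(Column j=1 coincides with Simpson's rule on the same nodes.)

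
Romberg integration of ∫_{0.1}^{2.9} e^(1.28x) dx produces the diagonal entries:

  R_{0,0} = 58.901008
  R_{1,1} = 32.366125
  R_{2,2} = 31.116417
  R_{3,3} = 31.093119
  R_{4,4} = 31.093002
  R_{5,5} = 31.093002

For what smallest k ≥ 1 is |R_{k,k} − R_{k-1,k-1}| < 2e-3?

k = 4

|R_{1,1} − R_{0,0}| = 26.534883 ≥ 2e-3
|R_{2,2} − R_{1,1}| = 1.249708 ≥ 2e-3
|R_{3,3} − R_{2,2}| = 0.023298 ≥ 2e-3
|R_{4,4} − R_{3,3}| = 0.000117 < 2e-3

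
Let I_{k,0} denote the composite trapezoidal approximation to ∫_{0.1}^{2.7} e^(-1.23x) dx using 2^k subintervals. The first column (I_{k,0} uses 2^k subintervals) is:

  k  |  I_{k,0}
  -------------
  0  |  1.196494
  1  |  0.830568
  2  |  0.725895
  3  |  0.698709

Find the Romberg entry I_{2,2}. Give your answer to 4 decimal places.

0.6898

I_{1,1} = 0.830568 + (0.830568 − 1.196494)/3 = 0.708593
I_{2,1} = (4·0.725895 − 0.830568) / 3 = 0.691004
I_{2,2} = (16·0.691004 − 0.708593) / 15 = 0.689831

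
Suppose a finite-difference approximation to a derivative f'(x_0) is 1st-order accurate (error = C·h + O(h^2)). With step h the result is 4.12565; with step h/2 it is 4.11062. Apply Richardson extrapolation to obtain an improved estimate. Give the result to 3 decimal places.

4.096

Extrapolated value = (2·A(h/2) − A(h)) / (2 − 1)
= (2·4.11062 − 4.12565) / 1
= 4.09559 / 1 = 4.09559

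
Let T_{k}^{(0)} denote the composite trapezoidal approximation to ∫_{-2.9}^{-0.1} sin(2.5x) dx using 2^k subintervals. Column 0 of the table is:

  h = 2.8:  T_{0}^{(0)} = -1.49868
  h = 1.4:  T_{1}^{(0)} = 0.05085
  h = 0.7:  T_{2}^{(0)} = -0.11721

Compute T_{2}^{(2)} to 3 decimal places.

-0.223

Richardson extrapolation on the trapezoidal column (denominator 4−1=3):
T_{1}^{(1)} = 0.05085 + (0.05085 − (-1.49868))/3 = 0.56736
T_{2}^{(1)} = -0.11721 + (-0.11721 − 0.05085)/3 = -0.17323
T_{2}^{(2)} = (16·(-0.17323) − 0.56736) / 15 = -0.22260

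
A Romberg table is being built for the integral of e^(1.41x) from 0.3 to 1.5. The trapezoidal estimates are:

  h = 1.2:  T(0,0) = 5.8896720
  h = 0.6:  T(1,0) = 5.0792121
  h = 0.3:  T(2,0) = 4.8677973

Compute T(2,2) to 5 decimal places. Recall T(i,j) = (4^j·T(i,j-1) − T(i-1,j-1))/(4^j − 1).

4.79654

Richardson extrapolation on the trapezoidal column (denominator 4−1=3):
T(1,1) = 5.0792121 + (5.0792121 − 5.8896720)/3 = 4.8090588
T(2,1) = 4.8677973 + (4.8677973 − 5.0792121)/3 = 4.7973257
T(2,2) = 4.7973257 + (4.7973257 − 4.8090588)/15 = 4.7965435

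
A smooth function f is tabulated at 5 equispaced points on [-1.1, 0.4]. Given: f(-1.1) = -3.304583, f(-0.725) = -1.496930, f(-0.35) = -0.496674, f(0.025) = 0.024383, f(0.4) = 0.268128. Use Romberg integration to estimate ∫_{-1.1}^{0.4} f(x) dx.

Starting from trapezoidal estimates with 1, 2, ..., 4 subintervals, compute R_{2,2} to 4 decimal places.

-1.2389

R_{0,0} (trapezoid, 1 panel, h=1.5000): -2.277341
R_{1,0} (trapezoid, 2 panels, h=0.7500): -1.511176
R_{2,0} (trapezoid, 4 panels, h=0.3750): -1.307793
R_{1,1} = -1.511176 + (-1.511176 − (-2.277341))/3 = -1.255788
R_{2,1} = -1.307793 + (-1.307793 − (-1.511176))/3 = -1.239999
R_{2,2} = -1.239999 + (-1.239999 − (-1.255788))/15 = -1.238946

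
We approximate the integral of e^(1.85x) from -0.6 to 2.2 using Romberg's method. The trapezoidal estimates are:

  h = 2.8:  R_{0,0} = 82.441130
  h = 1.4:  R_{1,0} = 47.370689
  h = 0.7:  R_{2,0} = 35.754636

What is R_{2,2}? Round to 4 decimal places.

31.6294

R_{1,1} = 47.370689 + (47.370689 − 82.441130)/3 = 35.680542
R_{2,1} = 35.754636 + (35.754636 − 47.370689)/3 = 31.882618
R_{2,2} = 31.882618 + (31.882618 − 35.680542)/15 = 31.629423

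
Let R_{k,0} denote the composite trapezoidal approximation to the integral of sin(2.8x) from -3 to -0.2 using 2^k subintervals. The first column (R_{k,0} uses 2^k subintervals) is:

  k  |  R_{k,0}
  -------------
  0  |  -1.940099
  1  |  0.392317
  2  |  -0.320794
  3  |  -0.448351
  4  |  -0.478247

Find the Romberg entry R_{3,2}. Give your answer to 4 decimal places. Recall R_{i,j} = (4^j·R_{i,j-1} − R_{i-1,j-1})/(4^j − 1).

-0.4864

Richardson extrapolation on the trapezoidal column (denominator 4−1=3):
R_{2,1} = (4·(-0.320794) − 0.392317) / 3 = -0.558498
R_{3,1} = (4·(-0.448351) − (-0.320794)) / 3 = -0.490870
R_{3,2} = (16·(-0.490870) − (-0.558498)) / 15 = -0.486361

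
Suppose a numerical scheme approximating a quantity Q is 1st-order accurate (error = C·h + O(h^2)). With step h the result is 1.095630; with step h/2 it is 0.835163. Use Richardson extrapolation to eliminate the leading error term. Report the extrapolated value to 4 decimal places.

0.5747

The leading error scales as h; refining by a factor of 2 reduces it by 2^1 = 2.
Extrapolated value = (2·A(h/2) − A(h)) / (2 − 1)
= (2·0.835163 − 1.095630) / 1
= 0.574696 / 1 = 0.574696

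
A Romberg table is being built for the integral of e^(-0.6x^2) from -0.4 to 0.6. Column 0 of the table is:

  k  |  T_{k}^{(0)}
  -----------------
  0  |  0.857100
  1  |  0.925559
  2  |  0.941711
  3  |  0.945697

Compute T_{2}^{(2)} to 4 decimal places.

0.9470

Richardson extrapolation on the trapezoidal column (denominator 4−1=3):
T_{1}^{(1)} = (4·0.925559 − 0.857100) / 3 = 0.948379
T_{2}^{(1)} = 0.941711 + (0.941711 − 0.925559)/3 = 0.947095
T_{2}^{(2)} = 0.947095 + (0.947095 − 0.948379)/15 = 0.947009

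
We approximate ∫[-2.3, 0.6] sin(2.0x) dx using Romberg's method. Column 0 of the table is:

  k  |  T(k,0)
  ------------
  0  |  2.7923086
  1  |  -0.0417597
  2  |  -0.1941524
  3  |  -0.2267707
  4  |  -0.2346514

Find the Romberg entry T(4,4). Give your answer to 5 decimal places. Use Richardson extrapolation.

Richardson extrapolation on the trapezoidal column (denominator 4−1=3):
T(1,1) = -0.0417597 + (-0.0417597 − 2.7923086)/3 = -0.9864491
T(2,1) = (4·(-0.1941524) − (-0.0417597)) / 3 = -0.2449500
T(3,1) = (4·(-0.2267707) − (-0.1941524)) / 3 = -0.2376435
T(4,1) = (4·(-0.2346514) − (-0.2267707)) / 3 = -0.2372783
T(2,2) = (16·(-0.2449500) − (-0.9864491)) / 15 = -0.1955167
T(3,2) = (16·(-0.2376435) − (-0.2449500)) / 15 = -0.2371564
T(4,2) = -0.2372783 + (-0.2372783 − (-0.2376435))/15 = -0.2372540
T(3,3) = -0.2371564 + (-0.2371564 − (-0.1955167))/63 = -0.2378173
T(4,3) = (64·(-0.2372540) − (-0.2371564)) / 63 = -0.2372555
T(4,4) = -0.2372555 + (-0.2372555 − (-0.2378173))/255 = -0.2372533
(Column j=1 coincides with Simpson's rule on the same nodes.)

-0.23725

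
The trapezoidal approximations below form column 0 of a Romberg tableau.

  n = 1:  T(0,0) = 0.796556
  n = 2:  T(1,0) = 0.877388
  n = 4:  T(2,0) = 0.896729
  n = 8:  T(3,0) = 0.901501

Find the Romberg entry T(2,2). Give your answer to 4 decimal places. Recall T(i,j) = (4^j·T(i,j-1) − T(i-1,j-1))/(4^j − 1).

T(1,1) = (4·0.877388 − 0.796556) / 3 = 0.904332
T(2,1) = (4·0.896729 − 0.877388) / 3 = 0.903176
T(2,2) = (16·0.903176 − 0.904332) / 15 = 0.903099

0.9031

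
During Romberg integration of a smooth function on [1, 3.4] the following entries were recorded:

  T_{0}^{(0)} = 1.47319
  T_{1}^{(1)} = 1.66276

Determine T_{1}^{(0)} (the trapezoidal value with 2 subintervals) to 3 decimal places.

1.615

From T_{1}^{(1)} = (4·T_{1}^{(0)} − T_{0}^{(0)})/3, solve for T_{1}^{(0)}:
4·T_{1}^{(0)} = 3·1.66276 + 1.47319 = 6.46147
T_{1}^{(0)} = 1.61537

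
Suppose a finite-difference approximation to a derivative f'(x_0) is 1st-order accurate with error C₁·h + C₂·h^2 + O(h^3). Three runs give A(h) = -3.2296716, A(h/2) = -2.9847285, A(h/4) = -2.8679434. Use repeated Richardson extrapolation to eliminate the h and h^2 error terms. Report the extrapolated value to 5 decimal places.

First eliminate the h term (factor 2^1 = 2):
  B₁ = (2·(-2.9847285) − (-3.2296716))/1 = -2.7397854
  B₂ = (2·(-2.8679434) − (-2.9847285))/1 = -2.7511583
Then eliminate the h^2 term (factor 2^2 = 4):
  (4·(-2.7511583) − (-2.7397854))/3 = -2.7549493

-2.75495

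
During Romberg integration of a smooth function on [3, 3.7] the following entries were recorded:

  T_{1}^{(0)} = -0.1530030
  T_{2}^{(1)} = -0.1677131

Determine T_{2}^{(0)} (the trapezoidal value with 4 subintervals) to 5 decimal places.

-0.16404

From T_{2}^{(1)} = (4·T_{2}^{(0)} − T_{1}^{(0)})/3, solve for T_{2}^{(0)}:
4·T_{2}^{(0)} = 3·(-0.1677131) + (-0.1530030) = -0.6561423
T_{2}^{(0)} = -0.1640356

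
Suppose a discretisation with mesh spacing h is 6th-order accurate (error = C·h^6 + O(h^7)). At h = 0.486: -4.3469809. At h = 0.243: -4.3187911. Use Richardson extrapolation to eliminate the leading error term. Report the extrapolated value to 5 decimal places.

Extrapolated value = (64·A(h/2) − A(h)) / (64 − 1)
= (64·(-4.3187911) − (-4.3469809)) / 63
= -272.0556495 / 63 = -4.3183436

-4.31834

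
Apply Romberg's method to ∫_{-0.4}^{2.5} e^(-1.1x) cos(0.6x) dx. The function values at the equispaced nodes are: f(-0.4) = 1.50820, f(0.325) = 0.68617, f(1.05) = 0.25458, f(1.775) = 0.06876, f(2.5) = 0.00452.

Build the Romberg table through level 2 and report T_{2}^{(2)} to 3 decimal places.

1.218

T_{0}^{(0)} (trapezoid, 1 panel, h=2.9000): 2.19344
T_{1}^{(0)} (trapezoid, 2 panels, h=1.4500): 1.46586
T_{2}^{(0)} (trapezoid, 4 panels, h=0.7250): 1.28026
T_{1}^{(1)} = 1.46586 + (1.46586 − 2.19344)/3 = 1.22333
T_{2}^{(1)} = 1.28026 + (1.28026 − 1.46586)/3 = 1.21839
T_{2}^{(2)} = 1.21839 + (1.21839 − 1.22333)/15 = 1.21806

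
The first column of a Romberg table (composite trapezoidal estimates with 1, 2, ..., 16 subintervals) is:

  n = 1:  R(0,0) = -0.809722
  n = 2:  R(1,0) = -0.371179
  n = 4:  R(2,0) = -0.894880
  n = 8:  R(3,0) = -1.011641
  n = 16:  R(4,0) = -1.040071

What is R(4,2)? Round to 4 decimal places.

-1.0495

Richardson extrapolation on the trapezoidal column (denominator 4−1=3):
R(3,1) = (4·(-1.011641) − (-0.894880)) / 3 = -1.050561
R(4,1) = -1.040071 + (-1.040071 − (-1.011641))/3 = -1.049548
R(4,2) = (16·(-1.049548) − (-1.050561)) / 15 = -1.049480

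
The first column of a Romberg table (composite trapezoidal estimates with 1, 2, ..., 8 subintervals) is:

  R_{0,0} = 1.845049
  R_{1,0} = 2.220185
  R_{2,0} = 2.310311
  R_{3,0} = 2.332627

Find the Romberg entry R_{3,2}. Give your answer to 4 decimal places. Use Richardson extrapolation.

2.3400

Richardson extrapolation on the trapezoidal column (denominator 4−1=3):
R_{2,1} = (4·2.310311 − 2.220185) / 3 = 2.340353
R_{3,1} = (4·2.332627 − 2.310311) / 3 = 2.340066
R_{3,2} = 2.340066 + (2.340066 − 2.340353)/15 = 2.340047
(Column j=1 coincides with Simpson's rule on the same nodes.)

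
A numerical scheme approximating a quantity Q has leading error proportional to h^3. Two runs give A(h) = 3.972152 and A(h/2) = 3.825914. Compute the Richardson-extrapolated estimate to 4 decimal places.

The leading error scales as h^3; refining by a factor of 2 reduces it by 2^3 = 8.
Extrapolated value = (8·A(h/2) − A(h)) / (8 − 1)
= (8·3.825914 − 3.972152) / 7
= 26.635160 / 7 = 3.805023

3.8050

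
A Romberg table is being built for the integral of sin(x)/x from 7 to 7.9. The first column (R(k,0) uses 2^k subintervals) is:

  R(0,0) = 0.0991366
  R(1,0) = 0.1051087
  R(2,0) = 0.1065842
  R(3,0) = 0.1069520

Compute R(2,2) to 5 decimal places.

Richardson extrapolation on the trapezoidal column (denominator 4−1=3):
R(1,1) = 0.1051087 + (0.1051087 − 0.0991366)/3 = 0.1070994
R(2,1) = (4·0.1065842 − 0.1051087) / 3 = 0.1070760
R(2,2) = 0.1070760 + (0.1070760 − 0.1070994)/15 = 0.1070744

0.10707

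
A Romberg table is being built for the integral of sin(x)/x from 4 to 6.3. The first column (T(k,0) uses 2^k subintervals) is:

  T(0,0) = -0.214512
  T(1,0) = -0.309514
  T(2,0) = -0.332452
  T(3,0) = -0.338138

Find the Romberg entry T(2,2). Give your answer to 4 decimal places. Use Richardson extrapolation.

-0.3400

Richardson extrapolation on the trapezoidal column (denominator 4−1=3):
T(1,1) = -0.309514 + (-0.309514 − (-0.214512))/3 = -0.341181
T(2,1) = -0.332452 + (-0.332452 − (-0.309514))/3 = -0.340098
T(2,2) = (16·(-0.340098) − (-0.341181)) / 15 = -0.340026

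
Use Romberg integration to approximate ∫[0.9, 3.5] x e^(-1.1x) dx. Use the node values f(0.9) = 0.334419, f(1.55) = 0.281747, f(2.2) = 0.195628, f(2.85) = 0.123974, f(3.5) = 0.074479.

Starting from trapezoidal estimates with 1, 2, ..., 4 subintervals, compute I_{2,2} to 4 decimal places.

0.5256

I_{0,0} (trapezoid, 1 panel, h=2.6000): 0.531567
I_{1,0} (trapezoid, 2 panels, h=1.3000): 0.520100
I_{2,0} (trapezoid, 4 panels, h=0.6500): 0.523769
I_{1,1} = 0.520100 + (0.520100 − 0.531567)/3 = 0.516278
I_{2,1} = 0.523769 + (0.523769 − 0.520100)/3 = 0.524992
I_{2,2} = 0.524992 + (0.524992 − 0.516278)/15 = 0.525573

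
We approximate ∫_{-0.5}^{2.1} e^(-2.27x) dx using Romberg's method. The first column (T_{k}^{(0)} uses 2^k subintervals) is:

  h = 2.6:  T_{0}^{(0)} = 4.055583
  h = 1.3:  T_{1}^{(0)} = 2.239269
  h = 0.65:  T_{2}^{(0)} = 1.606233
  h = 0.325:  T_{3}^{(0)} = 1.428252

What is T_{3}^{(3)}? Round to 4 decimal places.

1.3670

T_{1}^{(1)} = 2.239269 + (2.239269 − 4.055583)/3 = 1.633831
T_{2}^{(1)} = (4·1.606233 − 2.239269) / 3 = 1.395221
T_{3}^{(1)} = (4·1.428252 − 1.606233) / 3 = 1.368925
T_{2}^{(2)} = (16·1.395221 − 1.633831) / 15 = 1.379314
T_{3}^{(2)} = (16·1.368925 − 1.395221) / 15 = 1.367172
T_{3}^{(3)} = (64·1.367172 − 1.379314) / 63 = 1.366979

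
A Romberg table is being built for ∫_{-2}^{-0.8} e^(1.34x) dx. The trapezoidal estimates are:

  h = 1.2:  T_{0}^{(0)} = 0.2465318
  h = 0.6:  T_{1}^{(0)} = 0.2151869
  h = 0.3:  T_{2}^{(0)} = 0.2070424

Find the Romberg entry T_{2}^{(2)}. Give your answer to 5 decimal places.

0.20430

Richardson extrapolation on the trapezoidal column (denominator 4−1=3):
T_{1}^{(1)} = 0.2151869 + (0.2151869 − 0.2465318)/3 = 0.2047386
T_{2}^{(1)} = 0.2070424 + (0.2070424 − 0.2151869)/3 = 0.2043276
T_{2}^{(2)} = 0.2043276 + (0.2043276 − 0.2047386)/15 = 0.2043002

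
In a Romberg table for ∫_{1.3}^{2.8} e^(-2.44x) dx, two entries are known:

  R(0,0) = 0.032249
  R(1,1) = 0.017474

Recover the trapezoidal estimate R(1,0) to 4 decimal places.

From R(1,1) = (4·R(1,0) − R(0,0))/3, solve for R(1,0):
4·R(1,0) = 3·0.017474 + 0.032249 = 0.084671
R(1,0) = 0.021168

0.0212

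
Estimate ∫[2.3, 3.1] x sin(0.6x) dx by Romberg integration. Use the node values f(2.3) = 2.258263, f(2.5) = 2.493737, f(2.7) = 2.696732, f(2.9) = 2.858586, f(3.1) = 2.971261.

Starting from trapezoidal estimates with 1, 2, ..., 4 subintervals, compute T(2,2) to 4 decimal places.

2.1355

T(0,0) (trapezoid, 1 panel, h=0.8000): 2.091810
T(1,0) (trapezoid, 2 panels, h=0.4000): 2.124598
T(2,0) (trapezoid, 4 panels, h=0.2000): 2.132763
T(1,1) = 2.124598 + (2.124598 − 2.091810)/3 = 2.135527
T(2,1) = 2.132763 + (2.132763 − 2.124598)/3 = 2.135485
T(2,2) = 2.135485 + (2.135485 − 2.135527)/15 = 2.135482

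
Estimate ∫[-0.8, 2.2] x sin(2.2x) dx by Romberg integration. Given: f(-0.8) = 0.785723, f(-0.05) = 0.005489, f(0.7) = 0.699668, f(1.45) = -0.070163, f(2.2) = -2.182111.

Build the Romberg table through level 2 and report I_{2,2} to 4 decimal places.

I_{0,0} (trapezoid, 1 panel, h=3.0000): -2.094582
I_{1,0} (trapezoid, 2 panels, h=1.5000): 0.002211
I_{2,0} (trapezoid, 4 panels, h=0.7500): -0.047400
I_{1,1} = 0.002211 + (0.002211 − (-2.094582))/3 = 0.701142
I_{2,1} = -0.047400 + (-0.047400 − 0.002211)/3 = -0.063937
I_{2,2} = -0.063937 + (-0.063937 − 0.701142)/15 = -0.114942

-0.1149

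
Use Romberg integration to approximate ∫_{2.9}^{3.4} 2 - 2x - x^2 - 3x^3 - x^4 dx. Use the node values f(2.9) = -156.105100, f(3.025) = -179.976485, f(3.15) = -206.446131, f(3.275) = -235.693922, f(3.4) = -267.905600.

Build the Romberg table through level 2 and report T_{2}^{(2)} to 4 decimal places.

-104.1493

T_{0}^{(0)} (trapezoid, 1 panel, h=0.5000): -106.002675
T_{1}^{(0)} (trapezoid, 2 panels, h=0.2500): -104.612870
T_{2}^{(0)} (trapezoid, 4 panels, h=0.1250): -104.265236
T_{1}^{(1)} = -104.612870 + (-104.612870 − (-106.002675))/3 = -104.149602
T_{2}^{(1)} = -104.265236 + (-104.265236 − (-104.612870))/3 = -104.149358
T_{2}^{(2)} = -104.149358 + (-104.149358 − (-104.149602))/15 = -104.149342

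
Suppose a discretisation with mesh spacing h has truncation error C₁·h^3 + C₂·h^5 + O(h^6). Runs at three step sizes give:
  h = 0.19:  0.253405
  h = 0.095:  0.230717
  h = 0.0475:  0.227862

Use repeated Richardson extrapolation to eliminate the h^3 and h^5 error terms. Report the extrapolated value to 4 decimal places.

First eliminate the h^3 term (factor 2^3 = 8):
  B₁ = (8·0.230717 − 0.253405)/7 = 0.227476
  B₂ = (8·0.227862 − 0.230717)/7 = 0.227454
Then eliminate the h^5 term (factor 2^5 = 32):
  (32·0.227454 − 0.227476)/31 = 0.227453

0.2275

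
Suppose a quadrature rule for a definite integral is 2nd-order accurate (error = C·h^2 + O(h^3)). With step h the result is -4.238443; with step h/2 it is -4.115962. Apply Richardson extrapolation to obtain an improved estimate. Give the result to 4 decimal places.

The leading error scales as h^2; refining by a factor of 2 reduces it by 2^2 = 4.
Extrapolated value = (4·A(h/2) − A(h)) / (4 − 1)
= (4·(-4.115962) − (-4.238443)) / 3
= -12.225405 / 3 = -4.075135

-4.0751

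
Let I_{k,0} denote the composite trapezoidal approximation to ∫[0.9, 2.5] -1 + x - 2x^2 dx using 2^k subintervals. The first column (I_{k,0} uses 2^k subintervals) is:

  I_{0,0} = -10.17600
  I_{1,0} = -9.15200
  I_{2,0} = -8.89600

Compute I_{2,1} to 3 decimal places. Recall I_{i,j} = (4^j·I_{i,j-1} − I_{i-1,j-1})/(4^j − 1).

-8.811

Richardson extrapolation on the trapezoidal column (denominator 4−1=3):
I_{2,1} = -8.89600 + (-8.89600 − (-9.15200))/3 = -8.81067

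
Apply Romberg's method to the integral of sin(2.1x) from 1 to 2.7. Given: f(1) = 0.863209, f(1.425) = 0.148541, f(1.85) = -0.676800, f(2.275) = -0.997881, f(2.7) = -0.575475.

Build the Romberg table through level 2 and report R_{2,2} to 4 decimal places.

R_{0,0} (trapezoid, 1 panel, h=1.7000): 0.244574
R_{1,0} (trapezoid, 2 panels, h=0.8500): -0.452993
R_{2,0} (trapezoid, 4 panels, h=0.4250): -0.587466
R_{1,1} = -0.452993 + (-0.452993 − 0.244574)/3 = -0.685515
R_{2,1} = -0.587466 + (-0.587466 − (-0.452993))/3 = -0.632290
R_{2,2} = -0.632290 + (-0.632290 − (-0.685515))/15 = -0.628742

-0.6287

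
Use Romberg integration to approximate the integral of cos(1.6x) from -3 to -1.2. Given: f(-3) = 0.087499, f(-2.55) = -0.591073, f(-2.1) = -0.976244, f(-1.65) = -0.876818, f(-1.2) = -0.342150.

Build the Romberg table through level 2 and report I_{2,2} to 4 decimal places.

-1.2094

I_{0,0} (trapezoid, 1 panel, h=1.8000): -0.229186
I_{1,0} (trapezoid, 2 panels, h=0.9000): -0.993213
I_{2,0} (trapezoid, 4 panels, h=0.4500): -1.157157
I_{1,1} = -0.993213 + (-0.993213 − (-0.229186))/3 = -1.247889
I_{2,1} = -1.157157 + (-1.157157 − (-0.993213))/3 = -1.211805
I_{2,2} = -1.211805 + (-1.211805 − (-1.247889))/15 = -1.209399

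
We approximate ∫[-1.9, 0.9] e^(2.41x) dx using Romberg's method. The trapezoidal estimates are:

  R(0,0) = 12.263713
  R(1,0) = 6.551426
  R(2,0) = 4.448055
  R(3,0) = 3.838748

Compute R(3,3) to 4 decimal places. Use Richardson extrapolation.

3.6273

Richardson extrapolation on the trapezoidal column (denominator 4−1=3):
R(1,1) = (4·6.551426 − 12.263713) / 3 = 4.647330
R(2,1) = 4.448055 + (4.448055 − 6.551426)/3 = 3.746931
R(3,1) = 3.838748 + (3.838748 − 4.448055)/3 = 3.635646
R(2,2) = 3.746931 + (3.746931 − 4.647330)/15 = 3.686904
R(3,2) = (16·3.635646 − 3.746931) / 15 = 3.628227
R(3,3) = (64·3.628227 − 3.686904) / 63 = 3.627296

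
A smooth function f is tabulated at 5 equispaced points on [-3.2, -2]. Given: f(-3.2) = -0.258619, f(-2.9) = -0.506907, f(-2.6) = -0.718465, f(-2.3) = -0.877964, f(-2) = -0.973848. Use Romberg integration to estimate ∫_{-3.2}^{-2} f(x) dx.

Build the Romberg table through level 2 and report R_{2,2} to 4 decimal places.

-0.8209

R_{0,0} (trapezoid, 1 panel, h=1.2000): -0.739480
R_{1,0} (trapezoid, 2 panels, h=0.6000): -0.800819
R_{2,0} (trapezoid, 4 panels, h=0.3000): -0.815871
R_{1,1} = -0.800819 + (-0.800819 − (-0.739480))/3 = -0.821265
R_{2,1} = -0.815871 + (-0.815871 − (-0.800819))/3 = -0.820888
R_{2,2} = -0.820888 + (-0.820888 − (-0.821265))/15 = -0.820863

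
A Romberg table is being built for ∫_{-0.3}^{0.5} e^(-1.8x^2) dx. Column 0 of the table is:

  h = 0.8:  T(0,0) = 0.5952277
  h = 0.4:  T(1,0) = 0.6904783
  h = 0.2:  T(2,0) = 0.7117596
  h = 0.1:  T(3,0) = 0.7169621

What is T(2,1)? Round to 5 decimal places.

0.71885

Richardson extrapolation on the trapezoidal column (denominator 4−1=3):
T(2,1) = (4·0.7117596 − 0.6904783) / 3 = 0.7188534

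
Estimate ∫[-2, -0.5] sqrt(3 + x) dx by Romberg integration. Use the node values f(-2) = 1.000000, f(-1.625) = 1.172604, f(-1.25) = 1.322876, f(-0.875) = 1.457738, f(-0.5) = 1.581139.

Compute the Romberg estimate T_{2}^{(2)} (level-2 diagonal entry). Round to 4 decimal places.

T_{0}^{(0)} (trapezoid, 1 panel, h=1.5000): 1.935854
T_{1}^{(0)} (trapezoid, 2 panels, h=0.7500): 1.960084
T_{2}^{(0)} (trapezoid, 4 panels, h=0.3750): 1.966420
T_{1}^{(1)} = 1.960084 + (1.960084 − 1.935854)/3 = 1.968161
T_{2}^{(1)} = 1.966420 + (1.966420 − 1.960084)/3 = 1.968532
T_{2}^{(2)} = 1.968532 + (1.968532 − 1.968161)/15 = 1.968557

1.9686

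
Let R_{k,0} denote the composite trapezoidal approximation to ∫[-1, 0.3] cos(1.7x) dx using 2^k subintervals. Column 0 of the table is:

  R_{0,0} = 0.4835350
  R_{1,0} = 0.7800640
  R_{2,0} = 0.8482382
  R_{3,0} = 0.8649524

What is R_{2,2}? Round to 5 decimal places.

R_{1,1} = (4·0.7800640 − 0.4835350) / 3 = 0.8789070
R_{2,1} = (4·0.8482382 − 0.7800640) / 3 = 0.8709629
R_{2,2} = (16·0.8709629 − 0.8789070) / 15 = 0.8704333

0.87043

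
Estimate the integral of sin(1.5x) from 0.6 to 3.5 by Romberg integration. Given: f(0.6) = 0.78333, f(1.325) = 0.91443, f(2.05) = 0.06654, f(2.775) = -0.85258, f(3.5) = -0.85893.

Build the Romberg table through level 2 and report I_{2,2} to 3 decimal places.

I_{0,0} (trapezoid, 1 panel, h=2.9000): -0.10962
I_{1,0} (trapezoid, 2 panels, h=1.4500): 0.04167
I_{2,0} (trapezoid, 4 panels, h=0.7250): 0.06568
I_{1,1} = 0.04167 + (0.04167 − (-0.10962))/3 = 0.09210
I_{2,1} = 0.06568 + (0.06568 − 0.04167)/3 = 0.07368
I_{2,2} = 0.07368 + (0.07368 − 0.09210)/15 = 0.07245

0.072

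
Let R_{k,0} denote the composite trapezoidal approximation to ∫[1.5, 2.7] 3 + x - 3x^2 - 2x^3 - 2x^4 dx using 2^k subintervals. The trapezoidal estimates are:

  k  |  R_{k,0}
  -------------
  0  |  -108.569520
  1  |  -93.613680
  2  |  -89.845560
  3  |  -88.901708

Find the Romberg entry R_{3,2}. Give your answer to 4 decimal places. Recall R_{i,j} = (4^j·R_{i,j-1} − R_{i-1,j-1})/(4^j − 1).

-88.5869

Richardson extrapolation on the trapezoidal column (denominator 4−1=3):
R_{2,1} = (4·(-89.845560) − (-93.613680)) / 3 = -88.589520
R_{3,1} = -88.901708 + (-88.901708 − (-89.845560))/3 = -88.587091
R_{3,2} = (16·(-88.587091) − (-88.589520)) / 15 = -88.586929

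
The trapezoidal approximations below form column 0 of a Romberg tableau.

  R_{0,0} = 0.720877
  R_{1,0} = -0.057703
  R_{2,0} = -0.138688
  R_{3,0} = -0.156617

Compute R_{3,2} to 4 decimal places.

-0.1624

Richardson extrapolation on the trapezoidal column (denominator 4−1=3):
R_{2,1} = -0.138688 + (-0.138688 − (-0.057703))/3 = -0.165683
R_{3,1} = -0.156617 + (-0.156617 − (-0.138688))/3 = -0.162593
R_{3,2} = -0.162593 + (-0.162593 − (-0.165683))/15 = -0.162387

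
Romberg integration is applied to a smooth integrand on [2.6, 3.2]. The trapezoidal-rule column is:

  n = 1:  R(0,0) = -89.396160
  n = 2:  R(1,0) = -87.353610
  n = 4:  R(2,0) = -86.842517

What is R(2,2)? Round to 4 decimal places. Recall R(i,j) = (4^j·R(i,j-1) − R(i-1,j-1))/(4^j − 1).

-86.6721

Richardson extrapolation on the trapezoidal column (denominator 4−1=3):
R(1,1) = (4·(-87.353610) − (-89.396160)) / 3 = -86.672760
R(2,1) = (4·(-86.842517) − (-87.353610)) / 3 = -86.672153
R(2,2) = (16·(-86.672153) − (-86.672760)) / 15 = -86.672113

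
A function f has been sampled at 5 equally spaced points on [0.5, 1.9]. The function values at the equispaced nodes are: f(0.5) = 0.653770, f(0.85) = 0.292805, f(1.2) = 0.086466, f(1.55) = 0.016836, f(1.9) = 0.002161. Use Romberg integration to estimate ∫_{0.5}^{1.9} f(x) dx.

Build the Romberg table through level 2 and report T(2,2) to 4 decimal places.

T(0,0) (trapezoid, 1 panel, h=1.4000): 0.459152
T(1,0) (trapezoid, 2 panels, h=0.7000): 0.290102
T(2,0) (trapezoid, 4 panels, h=0.3500): 0.253425
T(1,1) = 0.290102 + (0.290102 − 0.459152)/3 = 0.233752
T(2,1) = 0.253425 + (0.253425 − 0.290102)/3 = 0.241199
T(2,2) = 0.241199 + (0.241199 − 0.233752)/15 = 0.241695

0.2417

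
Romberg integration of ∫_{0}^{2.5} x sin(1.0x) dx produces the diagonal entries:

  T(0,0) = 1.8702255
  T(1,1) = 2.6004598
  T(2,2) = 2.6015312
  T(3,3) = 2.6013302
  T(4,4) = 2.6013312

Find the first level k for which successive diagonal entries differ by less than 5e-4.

|T(1,1) − T(0,0)| = 0.7302343 ≥ 5e-4
|T(2,2) − T(1,1)| = 0.0010714 ≥ 5e-4
|T(3,3) − T(2,2)| = 0.0002010 < 5e-4

k = 3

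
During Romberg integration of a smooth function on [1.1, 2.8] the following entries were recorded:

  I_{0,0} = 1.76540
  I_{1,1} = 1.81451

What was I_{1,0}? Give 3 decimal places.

1.802

From I_{1,1} = (4·I_{1,0} − I_{0,0})/3, solve for I_{1,0}:
4·I_{1,0} = 3·1.81451 + 1.76540 = 7.20893
I_{1,0} = 1.80223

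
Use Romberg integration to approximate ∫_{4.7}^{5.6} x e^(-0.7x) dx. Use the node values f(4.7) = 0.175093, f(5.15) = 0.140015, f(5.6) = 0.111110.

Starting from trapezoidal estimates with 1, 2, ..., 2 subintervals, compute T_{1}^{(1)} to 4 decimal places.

T_{0}^{(0)} (trapezoid, 1 panel, h=0.9000): 0.128791
T_{1}^{(0)} (trapezoid, 2 panels, h=0.4500): 0.127402
T_{1}^{(1)} = 0.127402 + (0.127402 − 0.128791)/3 = 0.126939

0.1269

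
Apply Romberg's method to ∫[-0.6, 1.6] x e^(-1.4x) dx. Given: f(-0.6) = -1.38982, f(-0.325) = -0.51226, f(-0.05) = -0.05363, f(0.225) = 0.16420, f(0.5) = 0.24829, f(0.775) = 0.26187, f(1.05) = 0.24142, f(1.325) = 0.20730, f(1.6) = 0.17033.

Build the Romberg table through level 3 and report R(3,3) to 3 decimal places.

R(0,0) (trapezoid, 1 panel, h=2.2000): -1.34144
R(1,0) (trapezoid, 2 panels, h=1.1000): -0.39760
R(2,0) (trapezoid, 4 panels, h=0.5500): -0.09552
R(3,0) (trapezoid, 8 panels, h=0.2750): -0.01445
R(1,1) = -0.39760 + (-0.39760 − (-1.34144))/3 = -0.08299
R(2,1) = -0.09552 + (-0.09552 − (-0.39760))/3 = 0.00517
R(3,1) = -0.01445 + (-0.01445 − (-0.09552))/3 = 0.01257
R(2,2) = 0.00517 + (0.00517 − (-0.08299))/15 = 0.01105
R(3,2) = 0.01257 + (0.01257 − 0.00517)/15 = 0.01306
R(3,3) = 0.01306 + (0.01306 − 0.01105)/63 = 0.01309

0.013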